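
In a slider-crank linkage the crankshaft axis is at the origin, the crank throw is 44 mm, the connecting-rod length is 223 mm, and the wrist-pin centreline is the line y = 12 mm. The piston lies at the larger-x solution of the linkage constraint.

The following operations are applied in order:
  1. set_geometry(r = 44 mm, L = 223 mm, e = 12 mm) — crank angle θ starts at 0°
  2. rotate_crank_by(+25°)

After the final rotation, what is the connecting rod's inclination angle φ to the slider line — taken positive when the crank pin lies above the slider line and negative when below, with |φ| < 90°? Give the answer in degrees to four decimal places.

set_geometry: r = 44 mm, L = 223 mm, e = 12 mm; θ ← 0°
rotate_crank_by(+25°): θ ← 0° +25° = 25°
crank pin P = (r cos θ, r sin θ) = (39.877543, 18.595204)
h = r sin θ − e = 18.595204 − 12 = 6.595204
sin φ = h / L = 6.595204 / 223 = 0.02957490
φ = arcsin(0.02957490) = 1.694764°

1.6948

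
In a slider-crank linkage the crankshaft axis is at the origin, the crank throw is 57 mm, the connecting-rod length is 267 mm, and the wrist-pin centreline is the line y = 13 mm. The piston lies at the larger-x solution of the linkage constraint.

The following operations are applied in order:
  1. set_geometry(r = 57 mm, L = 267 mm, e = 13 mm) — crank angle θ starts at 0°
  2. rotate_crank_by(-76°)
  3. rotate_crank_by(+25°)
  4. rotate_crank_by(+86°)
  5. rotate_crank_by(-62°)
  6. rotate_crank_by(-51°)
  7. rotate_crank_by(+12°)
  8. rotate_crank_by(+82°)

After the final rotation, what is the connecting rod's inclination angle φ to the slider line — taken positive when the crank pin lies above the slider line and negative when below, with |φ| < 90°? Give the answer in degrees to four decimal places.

0.5818

set_geometry: r = 57 mm, L = 267 mm, e = 13 mm; θ ← 0°
rotate_crank_by(-76°): θ ← 0° -76° = -76°
rotate_crank_by(+25°): θ ← -76° +25° = -51°
rotate_crank_by(+86°): θ ← -51° +86° = 35°
rotate_crank_by(-62°): θ ← 35° -62° = -27°
rotate_crank_by(-51°): θ ← -27° -51° = -78°
rotate_crank_by(+12°): θ ← -78° +12° = -66°
rotate_crank_by(+82°): θ ← -66° +82° = 16°
crank pin P = (r cos θ, r sin θ) = (54.791917, 15.711329)
h = r sin θ − e = 15.711329 − 13 = 2.711329
sin φ = h / L = 2.711329 / 267 = 0.01015479
φ = arcsin(0.01015479) = 0.581837°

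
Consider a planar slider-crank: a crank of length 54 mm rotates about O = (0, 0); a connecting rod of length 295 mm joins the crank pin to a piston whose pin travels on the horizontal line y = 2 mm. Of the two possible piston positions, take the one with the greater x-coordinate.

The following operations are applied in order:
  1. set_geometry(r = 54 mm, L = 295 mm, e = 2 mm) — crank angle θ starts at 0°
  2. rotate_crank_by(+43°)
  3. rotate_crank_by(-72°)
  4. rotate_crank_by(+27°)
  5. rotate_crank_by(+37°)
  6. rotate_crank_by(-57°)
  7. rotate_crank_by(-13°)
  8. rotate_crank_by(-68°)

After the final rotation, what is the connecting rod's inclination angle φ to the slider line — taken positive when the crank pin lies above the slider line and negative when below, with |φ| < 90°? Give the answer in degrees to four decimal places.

set_geometry: r = 54 mm, L = 295 mm, e = 2 mm; θ ← 0°
rotate_crank_by(+43°): θ ← 0° +43° = 43°
rotate_crank_by(-72°): θ ← 43° -72° = -29°
rotate_crank_by(+27°): θ ← -29° +27° = -2°
rotate_crank_by(+37°): θ ← -2° +37° = 35°
rotate_crank_by(-57°): θ ← 35° -57° = -22°
rotate_crank_by(-13°): θ ← -22° -13° = -35°
rotate_crank_by(-68°): θ ← -35° -68° = -103°
crank pin P = (r cos θ, r sin θ) = (-12.147357, -52.615983)
h = r sin θ − e = -52.615983 − 2 = -54.615983
sin φ = h / L = -54.615983 / 295 = -0.18513893
φ = arcsin(-0.18513893) = -10.669232°

-10.6692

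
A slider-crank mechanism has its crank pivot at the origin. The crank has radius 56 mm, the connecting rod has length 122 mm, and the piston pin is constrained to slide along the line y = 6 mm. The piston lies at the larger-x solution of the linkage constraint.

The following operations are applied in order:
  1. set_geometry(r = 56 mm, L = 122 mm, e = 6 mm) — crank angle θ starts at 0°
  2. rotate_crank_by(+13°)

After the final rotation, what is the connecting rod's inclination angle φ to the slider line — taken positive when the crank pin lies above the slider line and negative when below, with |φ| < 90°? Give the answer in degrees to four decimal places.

set_geometry: r = 56 mm, L = 122 mm, e = 6 mm; θ ← 0°
rotate_crank_by(+13°): θ ← 0° +13° = 13°
crank pin P = (r cos θ, r sin θ) = (54.564724, 12.597259)
h = r sin θ − e = 12.597259 − 6 = 6.597259
sin φ = h / L = 6.597259 / 122 = 0.05407589
φ = arcsin(0.05407589) = 3.099832°

3.0998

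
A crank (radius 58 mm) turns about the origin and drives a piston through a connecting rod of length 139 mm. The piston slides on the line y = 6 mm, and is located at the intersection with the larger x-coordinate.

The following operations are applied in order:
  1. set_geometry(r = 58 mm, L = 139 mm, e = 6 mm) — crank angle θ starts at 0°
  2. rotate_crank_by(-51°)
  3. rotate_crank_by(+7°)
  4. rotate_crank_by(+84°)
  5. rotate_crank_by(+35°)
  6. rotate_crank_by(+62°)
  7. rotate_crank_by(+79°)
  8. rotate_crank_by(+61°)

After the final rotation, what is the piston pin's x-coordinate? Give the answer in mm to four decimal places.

130.6813

set_geometry: r = 58 mm, L = 139 mm, e = 6 mm; θ ← 0°
rotate_crank_by(-51°): θ ← 0° -51° = -51°
rotate_crank_by(+7°): θ ← -51° +7° = -44°
rotate_crank_by(+84°): θ ← -44° +84° = 40°
rotate_crank_by(+35°): θ ← 40° +35° = 75°
rotate_crank_by(+62°): θ ← 75° +62° = 137°
rotate_crank_by(+79°): θ ← 137° +79° = 216°
rotate_crank_by(+61°): θ ← 216° +61° = 277°
crank pin P = (r cos θ, r sin θ) = (7.068422, -57.567677)
h = r sin θ − e = -57.567677 − 6 = -63.567677
x = r cos θ + √(L² − h²) = 7.068422 + √(19321.0 − 4040.8495) = 7.068422 + 123.612906 = 130.681328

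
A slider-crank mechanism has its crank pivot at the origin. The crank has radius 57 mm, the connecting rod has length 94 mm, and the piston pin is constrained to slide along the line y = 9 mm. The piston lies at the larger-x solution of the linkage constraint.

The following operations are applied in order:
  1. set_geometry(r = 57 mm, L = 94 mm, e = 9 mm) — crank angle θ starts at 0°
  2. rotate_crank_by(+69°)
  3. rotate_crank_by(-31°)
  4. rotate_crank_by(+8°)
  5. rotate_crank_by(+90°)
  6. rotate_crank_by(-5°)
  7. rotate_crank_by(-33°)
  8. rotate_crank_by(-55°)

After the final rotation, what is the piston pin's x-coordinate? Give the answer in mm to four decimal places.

130.8138

set_geometry: r = 57 mm, L = 94 mm, e = 9 mm; θ ← 0°
rotate_crank_by(+69°): θ ← 0° +69° = 69°
rotate_crank_by(-31°): θ ← 69° -31° = 38°
rotate_crank_by(+8°): θ ← 38° +8° = 46°
rotate_crank_by(+90°): θ ← 46° +90° = 136°
rotate_crank_by(-5°): θ ← 136° -5° = 131°
rotate_crank_by(-33°): θ ← 131° -33° = 98°
rotate_crank_by(-55°): θ ← 98° -55° = 43°
crank pin P = (r cos θ, r sin θ) = (41.687161, 38.873907)
h = r sin θ − e = 38.873907 − 9 = 29.873907
x = r cos θ + √(L² − h²) = 41.687161 + √(8836.0 − 892.4503) = 41.687161 + 89.126594 = 130.813755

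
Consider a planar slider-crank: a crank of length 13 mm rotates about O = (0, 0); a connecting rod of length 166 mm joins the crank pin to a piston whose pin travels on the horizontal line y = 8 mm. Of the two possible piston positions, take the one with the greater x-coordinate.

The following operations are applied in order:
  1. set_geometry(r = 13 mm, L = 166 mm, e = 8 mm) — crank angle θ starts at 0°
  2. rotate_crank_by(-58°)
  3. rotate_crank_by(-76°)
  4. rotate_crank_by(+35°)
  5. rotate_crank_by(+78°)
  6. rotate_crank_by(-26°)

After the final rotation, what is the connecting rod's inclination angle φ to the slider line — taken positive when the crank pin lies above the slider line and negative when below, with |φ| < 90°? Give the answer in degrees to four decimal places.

set_geometry: r = 13 mm, L = 166 mm, e = 8 mm; θ ← 0°
rotate_crank_by(-58°): θ ← 0° -58° = -58°
rotate_crank_by(-76°): θ ← -58° -76° = -134°
rotate_crank_by(+35°): θ ← -134° +35° = -99°
rotate_crank_by(+78°): θ ← -99° +78° = -21°
rotate_crank_by(-26°): θ ← -21° -26° = -47°
crank pin P = (r cos θ, r sin θ) = (8.865979, -9.507598)
h = r sin θ − e = -9.507598 − 8 = -17.507598
sin φ = h / L = -17.507598 / 166 = -0.10546746
φ = arcsin(-0.10546746) = -6.054100°

-6.0541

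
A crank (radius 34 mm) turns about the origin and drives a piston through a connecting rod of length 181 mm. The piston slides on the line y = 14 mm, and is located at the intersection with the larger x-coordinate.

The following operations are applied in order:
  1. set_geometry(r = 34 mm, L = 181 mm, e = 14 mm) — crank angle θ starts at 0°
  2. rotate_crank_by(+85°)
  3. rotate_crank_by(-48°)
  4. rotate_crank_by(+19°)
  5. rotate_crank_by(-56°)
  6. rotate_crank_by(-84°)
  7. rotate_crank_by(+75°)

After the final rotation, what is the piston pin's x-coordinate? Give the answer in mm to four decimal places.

213.5475

set_geometry: r = 34 mm, L = 181 mm, e = 14 mm; θ ← 0°
rotate_crank_by(+85°): θ ← 0° +85° = 85°
rotate_crank_by(-48°): θ ← 85° -48° = 37°
rotate_crank_by(+19°): θ ← 37° +19° = 56°
rotate_crank_by(-56°): θ ← 56° -56° = 0°
rotate_crank_by(-84°): θ ← 0° -84° = -84°
rotate_crank_by(+75°): θ ← -84° +75° = -9°
crank pin P = (r cos θ, r sin θ) = (33.581404, -5.318772)
h = r sin θ − e = -5.318772 − 14 = -19.318772
x = r cos θ + √(L² − h²) = 33.581404 + √(32761.0 − 373.2149) = 33.581404 + 179.966066 = 213.547470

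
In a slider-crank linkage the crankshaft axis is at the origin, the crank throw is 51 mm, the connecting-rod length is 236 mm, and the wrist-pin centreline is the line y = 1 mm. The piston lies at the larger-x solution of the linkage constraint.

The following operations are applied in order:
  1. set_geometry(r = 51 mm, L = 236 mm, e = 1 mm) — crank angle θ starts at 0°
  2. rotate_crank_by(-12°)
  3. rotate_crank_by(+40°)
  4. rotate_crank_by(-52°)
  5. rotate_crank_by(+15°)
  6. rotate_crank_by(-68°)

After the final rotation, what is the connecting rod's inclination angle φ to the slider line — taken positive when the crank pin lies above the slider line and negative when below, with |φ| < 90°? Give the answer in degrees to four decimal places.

set_geometry: r = 51 mm, L = 236 mm, e = 1 mm; θ ← 0°
rotate_crank_by(-12°): θ ← 0° -12° = -12°
rotate_crank_by(+40°): θ ← -12° +40° = 28°
rotate_crank_by(-52°): θ ← 28° -52° = -24°
rotate_crank_by(+15°): θ ← -24° +15° = -9°
rotate_crank_by(-68°): θ ← -9° -68° = -77°
crank pin P = (r cos θ, r sin θ) = (11.472504, -49.692873)
h = r sin θ − e = -49.692873 − 1 = -50.692873
sin φ = h / L = -50.692873 / 236 = -0.21480031
φ = arcsin(-0.21480031) = -12.403812°

-12.4038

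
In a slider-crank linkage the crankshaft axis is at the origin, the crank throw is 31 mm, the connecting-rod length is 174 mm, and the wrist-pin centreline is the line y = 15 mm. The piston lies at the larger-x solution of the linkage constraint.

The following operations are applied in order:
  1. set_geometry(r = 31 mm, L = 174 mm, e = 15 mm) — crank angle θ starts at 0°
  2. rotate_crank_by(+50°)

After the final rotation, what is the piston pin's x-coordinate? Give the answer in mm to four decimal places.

set_geometry: r = 31 mm, L = 174 mm, e = 15 mm; θ ← 0°
rotate_crank_by(+50°): θ ← 0° +50° = 50°
crank pin P = (r cos θ, r sin θ) = (19.926416, 23.747378)
h = r sin θ − e = 23.747378 − 15 = 8.747378
x = r cos θ + √(L² − h²) = 19.926416 + √(30276.0 − 76.5166) = 19.926416 + 173.779986 = 193.706401

193.7064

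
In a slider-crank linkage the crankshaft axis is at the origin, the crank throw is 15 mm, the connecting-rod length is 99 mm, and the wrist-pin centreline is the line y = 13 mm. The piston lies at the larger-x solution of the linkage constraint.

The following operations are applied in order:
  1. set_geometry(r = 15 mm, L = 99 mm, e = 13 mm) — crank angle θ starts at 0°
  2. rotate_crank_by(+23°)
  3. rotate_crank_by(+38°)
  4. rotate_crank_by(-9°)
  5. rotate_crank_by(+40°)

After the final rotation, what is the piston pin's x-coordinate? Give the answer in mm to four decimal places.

set_geometry: r = 15 mm, L = 99 mm, e = 13 mm; θ ← 0°
rotate_crank_by(+23°): θ ← 0° +23° = 23°
rotate_crank_by(+38°): θ ← 23° +38° = 61°
rotate_crank_by(-9°): θ ← 61° -9° = 52°
rotate_crank_by(+40°): θ ← 52° +40° = 92°
crank pin P = (r cos θ, r sin θ) = (-0.523492, 14.990862)
h = r sin θ − e = 14.990862 − 13 = 1.990862
x = r cos θ + √(L² − h²) = -0.523492 + √(9801.0 − 3.9635) = -0.523492 + 98.979980 = 98.456488

98.4565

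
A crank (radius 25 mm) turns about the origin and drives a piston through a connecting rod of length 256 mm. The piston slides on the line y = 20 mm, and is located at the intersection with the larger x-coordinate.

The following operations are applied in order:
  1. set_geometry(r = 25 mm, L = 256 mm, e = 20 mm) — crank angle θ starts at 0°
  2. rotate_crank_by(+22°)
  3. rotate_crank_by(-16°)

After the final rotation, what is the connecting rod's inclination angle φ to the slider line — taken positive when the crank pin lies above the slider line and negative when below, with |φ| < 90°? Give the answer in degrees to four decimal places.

-3.8944

set_geometry: r = 25 mm, L = 256 mm, e = 20 mm; θ ← 0°
rotate_crank_by(+22°): θ ← 0° +22° = 22°
rotate_crank_by(-16°): θ ← 22° -16° = 6°
crank pin P = (r cos θ, r sin θ) = (24.863047, 2.613212)
h = r sin θ − e = 2.613212 − 20 = -17.386788
sin φ = h / L = -17.386788 / 256 = -0.06791714
φ = arcsin(-0.06791714) = -3.894363°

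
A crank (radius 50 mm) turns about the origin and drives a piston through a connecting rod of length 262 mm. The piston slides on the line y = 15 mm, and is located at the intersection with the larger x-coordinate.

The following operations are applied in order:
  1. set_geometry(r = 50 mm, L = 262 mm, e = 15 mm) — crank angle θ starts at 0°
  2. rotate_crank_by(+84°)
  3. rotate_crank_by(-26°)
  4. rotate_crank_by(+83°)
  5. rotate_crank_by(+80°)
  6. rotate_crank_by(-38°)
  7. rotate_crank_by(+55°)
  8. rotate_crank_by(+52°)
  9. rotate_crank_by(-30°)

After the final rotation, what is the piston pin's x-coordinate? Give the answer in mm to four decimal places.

245.3199

set_geometry: r = 50 mm, L = 262 mm, e = 15 mm; θ ← 0°
rotate_crank_by(+84°): θ ← 0° +84° = 84°
rotate_crank_by(-26°): θ ← 84° -26° = 58°
rotate_crank_by(+83°): θ ← 58° +83° = 141°
rotate_crank_by(+80°): θ ← 141° +80° = 221°
rotate_crank_by(-38°): θ ← 221° -38° = 183°
rotate_crank_by(+55°): θ ← 183° +55° = 238°
rotate_crank_by(+52°): θ ← 238° +52° = 290°
rotate_crank_by(-30°): θ ← 290° -30° = 260°
crank pin P = (r cos θ, r sin θ) = (-8.682409, -49.240388)
h = r sin θ − e = -49.240388 − 15 = -64.240388
x = r cos θ + √(L² − h²) = -8.682409 + √(68644.0 − 4126.8274) = -8.682409 + 254.002308 = 245.319899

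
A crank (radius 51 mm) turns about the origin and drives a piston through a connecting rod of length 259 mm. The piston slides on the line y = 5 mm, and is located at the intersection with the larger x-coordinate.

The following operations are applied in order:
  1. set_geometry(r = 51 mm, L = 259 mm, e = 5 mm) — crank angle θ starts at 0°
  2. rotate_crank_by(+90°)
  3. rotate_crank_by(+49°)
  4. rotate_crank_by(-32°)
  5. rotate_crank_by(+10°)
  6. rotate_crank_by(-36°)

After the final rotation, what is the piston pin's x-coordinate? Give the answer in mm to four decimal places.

set_geometry: r = 51 mm, L = 259 mm, e = 5 mm; θ ← 0°
rotate_crank_by(+90°): θ ← 0° +90° = 90°
rotate_crank_by(+49°): θ ← 90° +49° = 139°
rotate_crank_by(-32°): θ ← 139° -32° = 107°
rotate_crank_by(+10°): θ ← 107° +10° = 117°
rotate_crank_by(-36°): θ ← 117° -36° = 81°
crank pin P = (r cos θ, r sin θ) = (7.978158, 50.372105)
h = r sin θ − e = 50.372105 − 5 = 45.372105
x = r cos θ + √(L² − h²) = 7.978158 + √(67081.0 − 2058.6279) = 7.978158 + 254.994847 = 262.973005

262.9730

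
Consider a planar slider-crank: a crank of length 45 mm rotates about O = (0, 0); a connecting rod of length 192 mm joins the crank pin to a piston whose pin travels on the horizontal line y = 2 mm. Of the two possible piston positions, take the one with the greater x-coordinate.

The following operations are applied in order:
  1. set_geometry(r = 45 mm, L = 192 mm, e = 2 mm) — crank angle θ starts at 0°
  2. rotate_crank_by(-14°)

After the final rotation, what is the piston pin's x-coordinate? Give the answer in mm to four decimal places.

set_geometry: r = 45 mm, L = 192 mm, e = 2 mm; θ ← 0°
rotate_crank_by(-14°): θ ← 0° -14° = -14°
crank pin P = (r cos θ, r sin θ) = (43.663308, -10.886485)
h = r sin θ − e = -10.886485 − 2 = -12.886485
x = r cos θ + √(L² − h²) = 43.663308 + √(36864.0 − 166.0615) = 43.663308 + 191.567060 = 235.230368

235.2304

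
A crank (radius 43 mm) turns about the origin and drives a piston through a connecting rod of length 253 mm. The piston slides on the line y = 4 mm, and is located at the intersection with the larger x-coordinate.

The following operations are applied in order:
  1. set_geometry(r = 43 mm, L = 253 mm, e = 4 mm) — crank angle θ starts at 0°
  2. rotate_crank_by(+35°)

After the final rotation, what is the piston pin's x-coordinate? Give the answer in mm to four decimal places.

set_geometry: r = 43 mm, L = 253 mm, e = 4 mm; θ ← 0°
rotate_crank_by(+35°): θ ← 0° +35° = 35°
crank pin P = (r cos θ, r sin θ) = (35.223538, 24.663787)
h = r sin θ − e = 24.663787 − 4 = 20.663787
x = r cos θ + √(L² − h²) = 35.223538 + √(64009.0 − 426.9921) = 35.223538 + 252.154730 = 287.378268

287.3783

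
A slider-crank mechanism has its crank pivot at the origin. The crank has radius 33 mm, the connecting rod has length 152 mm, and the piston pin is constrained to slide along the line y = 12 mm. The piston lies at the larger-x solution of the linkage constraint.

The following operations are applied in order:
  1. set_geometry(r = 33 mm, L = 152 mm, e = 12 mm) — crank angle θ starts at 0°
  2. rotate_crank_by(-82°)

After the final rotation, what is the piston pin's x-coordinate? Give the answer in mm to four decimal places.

149.8780

set_geometry: r = 33 mm, L = 152 mm, e = 12 mm; θ ← 0°
rotate_crank_by(-82°): θ ← 0° -82° = -82°
crank pin P = (r cos θ, r sin θ) = (4.592712, -32.678846)
h = r sin θ − e = -32.678846 − 12 = -44.678846
x = r cos θ + √(L² − h²) = 4.592712 + √(23104.0 − 1996.1993) = 4.592712 + 145.285239 = 149.877951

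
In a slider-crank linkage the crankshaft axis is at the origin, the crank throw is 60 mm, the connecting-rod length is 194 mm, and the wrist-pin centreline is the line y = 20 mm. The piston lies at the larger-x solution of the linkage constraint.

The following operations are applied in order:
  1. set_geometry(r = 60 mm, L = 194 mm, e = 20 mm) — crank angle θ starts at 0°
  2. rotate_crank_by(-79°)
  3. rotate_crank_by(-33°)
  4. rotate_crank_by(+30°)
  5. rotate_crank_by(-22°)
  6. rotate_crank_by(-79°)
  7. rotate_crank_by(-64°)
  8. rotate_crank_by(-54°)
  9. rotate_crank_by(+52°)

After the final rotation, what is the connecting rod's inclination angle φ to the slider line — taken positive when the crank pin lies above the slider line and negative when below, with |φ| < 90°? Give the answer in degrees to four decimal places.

10.6986

set_geometry: r = 60 mm, L = 194 mm, e = 20 mm; θ ← 0°
rotate_crank_by(-79°): θ ← 0° -79° = -79°
rotate_crank_by(-33°): θ ← -79° -33° = -112°
rotate_crank_by(+30°): θ ← -112° +30° = -82°
rotate_crank_by(-22°): θ ← -82° -22° = -104°
rotate_crank_by(-79°): θ ← -104° -79° = -183°
rotate_crank_by(-64°): θ ← -183° -64° = -247°
rotate_crank_by(-54°): θ ← -247° -54° = -301°
rotate_crank_by(+52°): θ ← -301° +52° = -249°
crank pin P = (r cos θ, r sin θ) = (-21.502077, 56.014826)
h = r sin θ − e = 56.014826 − 20 = 36.014826
sin φ = h / L = 36.014826 / 194 = 0.18564343
φ = arcsin(0.18564343) = 10.698648°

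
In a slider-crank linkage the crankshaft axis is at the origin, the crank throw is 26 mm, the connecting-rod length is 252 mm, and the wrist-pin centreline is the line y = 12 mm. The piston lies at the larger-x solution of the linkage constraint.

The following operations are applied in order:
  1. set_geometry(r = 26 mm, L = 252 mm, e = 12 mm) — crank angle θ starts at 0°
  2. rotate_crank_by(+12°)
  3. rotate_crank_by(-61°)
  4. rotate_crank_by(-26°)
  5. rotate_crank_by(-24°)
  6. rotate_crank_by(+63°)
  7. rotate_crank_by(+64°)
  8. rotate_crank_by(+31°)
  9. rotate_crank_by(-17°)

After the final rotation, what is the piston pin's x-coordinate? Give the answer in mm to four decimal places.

set_geometry: r = 26 mm, L = 252 mm, e = 12 mm; θ ← 0°
rotate_crank_by(+12°): θ ← 0° +12° = 12°
rotate_crank_by(-61°): θ ← 12° -61° = -49°
rotate_crank_by(-26°): θ ← -49° -26° = -75°
rotate_crank_by(-24°): θ ← -75° -24° = -99°
rotate_crank_by(+63°): θ ← -99° +63° = -36°
rotate_crank_by(+64°): θ ← -36° +64° = 28°
rotate_crank_by(+31°): θ ← 28° +31° = 59°
rotate_crank_by(-17°): θ ← 59° -17° = 42°
crank pin P = (r cos θ, r sin θ) = (19.321765, 17.397396)
h = r sin θ − e = 17.397396 − 12 = 5.397396
x = r cos θ + √(L² − h²) = 19.321765 + √(63504.0 − 29.1319) = 19.321765 + 251.942192 = 271.263957

271.2640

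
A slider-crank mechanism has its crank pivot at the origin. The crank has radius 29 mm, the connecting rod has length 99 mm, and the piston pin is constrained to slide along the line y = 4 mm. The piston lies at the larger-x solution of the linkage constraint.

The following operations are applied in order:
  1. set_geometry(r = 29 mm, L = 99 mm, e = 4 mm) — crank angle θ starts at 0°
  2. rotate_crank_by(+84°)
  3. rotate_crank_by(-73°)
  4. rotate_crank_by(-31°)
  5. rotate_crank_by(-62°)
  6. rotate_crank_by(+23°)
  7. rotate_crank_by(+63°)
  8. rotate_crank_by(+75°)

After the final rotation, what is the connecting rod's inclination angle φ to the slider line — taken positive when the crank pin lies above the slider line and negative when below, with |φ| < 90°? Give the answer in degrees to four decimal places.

set_geometry: r = 29 mm, L = 99 mm, e = 4 mm; θ ← 0°
rotate_crank_by(+84°): θ ← 0° +84° = 84°
rotate_crank_by(-73°): θ ← 84° -73° = 11°
rotate_crank_by(-31°): θ ← 11° -31° = -20°
rotate_crank_by(-62°): θ ← -20° -62° = -82°
rotate_crank_by(+23°): θ ← -82° +23° = -59°
rotate_crank_by(+63°): θ ← -59° +63° = 4°
rotate_crank_by(+75°): θ ← 4° +75° = 79°
crank pin P = (r cos θ, r sin θ) = (5.533461, 28.467188)
h = r sin θ − e = 28.467188 − 4 = 24.467188
sin φ = h / L = 24.467188 / 99 = 0.24714332
φ = arcsin(0.24714332) = 14.308533°

14.3085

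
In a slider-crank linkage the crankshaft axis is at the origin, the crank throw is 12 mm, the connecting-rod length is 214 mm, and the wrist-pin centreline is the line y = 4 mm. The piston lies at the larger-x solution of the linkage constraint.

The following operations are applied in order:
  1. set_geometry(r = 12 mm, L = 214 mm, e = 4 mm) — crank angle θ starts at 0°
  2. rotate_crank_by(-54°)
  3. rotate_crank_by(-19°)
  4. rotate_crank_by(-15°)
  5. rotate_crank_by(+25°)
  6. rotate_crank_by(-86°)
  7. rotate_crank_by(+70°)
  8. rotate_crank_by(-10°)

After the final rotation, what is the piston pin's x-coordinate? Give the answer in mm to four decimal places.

set_geometry: r = 12 mm, L = 214 mm, e = 4 mm; θ ← 0°
rotate_crank_by(-54°): θ ← 0° -54° = -54°
rotate_crank_by(-19°): θ ← -54° -19° = -73°
rotate_crank_by(-15°): θ ← -73° -15° = -88°
rotate_crank_by(+25°): θ ← -88° +25° = -63°
rotate_crank_by(-86°): θ ← -63° -86° = -149°
rotate_crank_by(+70°): θ ← -149° +70° = -79°
rotate_crank_by(-10°): θ ← -79° -10° = -89°
crank pin P = (r cos θ, r sin θ) = (0.209429, -11.998172)
h = r sin θ − e = -11.998172 − 4 = -15.998172
x = r cos θ + √(L² − h²) = 0.209429 + √(45796.0 − 255.9415) = 0.209429 + 213.401168 = 213.610597

213.6106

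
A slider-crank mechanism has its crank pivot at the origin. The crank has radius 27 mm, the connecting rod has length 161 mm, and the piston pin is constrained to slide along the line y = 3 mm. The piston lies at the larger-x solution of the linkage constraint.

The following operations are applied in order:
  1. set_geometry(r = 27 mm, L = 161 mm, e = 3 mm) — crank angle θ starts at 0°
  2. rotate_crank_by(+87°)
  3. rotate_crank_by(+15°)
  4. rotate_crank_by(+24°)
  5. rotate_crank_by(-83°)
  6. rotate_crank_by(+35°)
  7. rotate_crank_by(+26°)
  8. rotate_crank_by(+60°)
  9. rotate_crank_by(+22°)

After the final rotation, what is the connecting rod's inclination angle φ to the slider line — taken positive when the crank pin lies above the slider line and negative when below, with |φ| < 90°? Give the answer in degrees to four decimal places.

-2.0724

set_geometry: r = 27 mm, L = 161 mm, e = 3 mm; θ ← 0°
rotate_crank_by(+87°): θ ← 0° +87° = 87°
rotate_crank_by(+15°): θ ← 87° +15° = 102°
rotate_crank_by(+24°): θ ← 102° +24° = 126°
rotate_crank_by(-83°): θ ← 126° -83° = 43°
rotate_crank_by(+35°): θ ← 43° +35° = 78°
rotate_crank_by(+26°): θ ← 78° +26° = 104°
rotate_crank_by(+60°): θ ← 104° +60° = 164°
rotate_crank_by(+22°): θ ← 164° +22° = 186°
crank pin P = (r cos θ, r sin θ) = (-26.852091, -2.822269)
h = r sin θ − e = -2.822269 − 3 = -5.822269
sin φ = h / L = -5.822269 / 161 = -0.03616316
φ = arcsin(-0.03616316) = -2.072448°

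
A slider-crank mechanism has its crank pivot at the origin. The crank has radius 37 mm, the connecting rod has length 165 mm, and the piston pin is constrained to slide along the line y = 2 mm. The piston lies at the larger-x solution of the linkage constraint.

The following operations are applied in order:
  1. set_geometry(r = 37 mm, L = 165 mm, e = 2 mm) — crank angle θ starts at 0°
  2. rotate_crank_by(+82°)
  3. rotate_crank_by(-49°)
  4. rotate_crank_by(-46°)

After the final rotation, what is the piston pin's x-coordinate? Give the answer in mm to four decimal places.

set_geometry: r = 37 mm, L = 165 mm, e = 2 mm; θ ← 0°
rotate_crank_by(+82°): θ ← 0° +82° = 82°
rotate_crank_by(-49°): θ ← 82° -49° = 33°
rotate_crank_by(-46°): θ ← 33° -46° = -13°
crank pin P = (r cos θ, r sin θ) = (36.051692, -8.323189)
h = r sin θ − e = -8.323189 − 2 = -10.323189
x = r cos θ + √(L² − h²) = 36.051692 + √(27225.0 − 106.5682) = 36.051692 + 164.676749 = 200.728442

200.7284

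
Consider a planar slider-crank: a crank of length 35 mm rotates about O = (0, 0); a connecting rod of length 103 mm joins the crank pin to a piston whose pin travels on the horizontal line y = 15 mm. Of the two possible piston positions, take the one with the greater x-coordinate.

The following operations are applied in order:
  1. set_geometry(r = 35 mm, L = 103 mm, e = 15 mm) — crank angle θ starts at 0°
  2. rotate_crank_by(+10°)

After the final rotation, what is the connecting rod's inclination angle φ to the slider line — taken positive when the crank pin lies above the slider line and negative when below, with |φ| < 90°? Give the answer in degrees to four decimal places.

set_geometry: r = 35 mm, L = 103 mm, e = 15 mm; θ ← 0°
rotate_crank_by(+10°): θ ← 0° +10° = 10°
crank pin P = (r cos θ, r sin θ) = (34.468271, 6.077686)
h = r sin θ − e = 6.077686 − 15 = -8.922314
sin φ = h / L = -8.922314 / 103 = -0.08662441
φ = arcsin(-0.08662441) = -4.969441°

-4.9694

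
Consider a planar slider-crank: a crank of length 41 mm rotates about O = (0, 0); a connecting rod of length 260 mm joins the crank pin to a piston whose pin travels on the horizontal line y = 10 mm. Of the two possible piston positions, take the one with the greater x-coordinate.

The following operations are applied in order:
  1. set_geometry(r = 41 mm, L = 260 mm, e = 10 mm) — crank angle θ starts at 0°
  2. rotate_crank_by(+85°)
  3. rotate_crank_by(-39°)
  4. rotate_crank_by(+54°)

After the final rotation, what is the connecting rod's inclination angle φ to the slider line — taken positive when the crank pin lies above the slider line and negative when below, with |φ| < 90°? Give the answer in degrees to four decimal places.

6.7095

set_geometry: r = 41 mm, L = 260 mm, e = 10 mm; θ ← 0°
rotate_crank_by(+85°): θ ← 0° +85° = 85°
rotate_crank_by(-39°): θ ← 85° -39° = 46°
rotate_crank_by(+54°): θ ← 46° +54° = 100°
crank pin P = (r cos θ, r sin θ) = (-7.119575, 40.377118)
h = r sin θ − e = 40.377118 − 10 = 30.377118
sin φ = h / L = 30.377118 / 260 = 0.11683507
φ = arcsin(0.11683507) = 6.709480°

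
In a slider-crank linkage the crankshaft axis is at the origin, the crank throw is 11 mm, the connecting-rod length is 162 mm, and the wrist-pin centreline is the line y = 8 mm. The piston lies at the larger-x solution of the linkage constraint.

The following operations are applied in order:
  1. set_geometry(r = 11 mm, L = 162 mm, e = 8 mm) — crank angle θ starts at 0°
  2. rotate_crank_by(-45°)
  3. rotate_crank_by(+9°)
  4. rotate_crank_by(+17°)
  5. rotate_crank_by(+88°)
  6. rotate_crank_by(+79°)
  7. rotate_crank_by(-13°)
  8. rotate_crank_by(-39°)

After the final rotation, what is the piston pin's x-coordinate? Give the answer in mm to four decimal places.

160.8235

set_geometry: r = 11 mm, L = 162 mm, e = 8 mm; θ ← 0°
rotate_crank_by(-45°): θ ← 0° -45° = -45°
rotate_crank_by(+9°): θ ← -45° +9° = -36°
rotate_crank_by(+17°): θ ← -36° +17° = -19°
rotate_crank_by(+88°): θ ← -19° +88° = 69°
rotate_crank_by(+79°): θ ← 69° +79° = 148°
rotate_crank_by(-13°): θ ← 148° -13° = 135°
rotate_crank_by(-39°): θ ← 135° -39° = 96°
crank pin P = (r cos θ, r sin θ) = (-1.149813, 10.939741)
h = r sin θ − e = 10.939741 − 8 = 2.939741
x = r cos θ + √(L² − h²) = -1.149813 + √(26244.0 − 8.6421) = -1.149813 + 161.973325 = 160.823512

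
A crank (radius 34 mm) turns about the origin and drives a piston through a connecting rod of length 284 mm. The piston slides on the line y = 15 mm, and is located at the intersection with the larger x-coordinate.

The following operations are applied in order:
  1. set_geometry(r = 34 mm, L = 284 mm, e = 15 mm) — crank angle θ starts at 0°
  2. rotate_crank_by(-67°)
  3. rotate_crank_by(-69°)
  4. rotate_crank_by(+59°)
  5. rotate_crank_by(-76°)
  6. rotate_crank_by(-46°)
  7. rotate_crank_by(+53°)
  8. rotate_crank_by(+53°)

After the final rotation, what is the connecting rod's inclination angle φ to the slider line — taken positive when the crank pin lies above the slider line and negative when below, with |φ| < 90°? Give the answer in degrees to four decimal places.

-9.9257

set_geometry: r = 34 mm, L = 284 mm, e = 15 mm; θ ← 0°
rotate_crank_by(-67°): θ ← 0° -67° = -67°
rotate_crank_by(-69°): θ ← -67° -69° = -136°
rotate_crank_by(+59°): θ ← -136° +59° = -77°
rotate_crank_by(-76°): θ ← -77° -76° = -153°
rotate_crank_by(-46°): θ ← -153° -46° = -199°
rotate_crank_by(+53°): θ ← -199° +53° = -146°
rotate_crank_by(+53°): θ ← -146° +53° = -93°
crank pin P = (r cos θ, r sin θ) = (-1.779423, -33.953404)
h = r sin θ − e = -33.953404 − 15 = -48.953404
sin φ = h / L = -48.953404 / 284 = -0.17237114
φ = arcsin(-0.17237114) = -9.925711°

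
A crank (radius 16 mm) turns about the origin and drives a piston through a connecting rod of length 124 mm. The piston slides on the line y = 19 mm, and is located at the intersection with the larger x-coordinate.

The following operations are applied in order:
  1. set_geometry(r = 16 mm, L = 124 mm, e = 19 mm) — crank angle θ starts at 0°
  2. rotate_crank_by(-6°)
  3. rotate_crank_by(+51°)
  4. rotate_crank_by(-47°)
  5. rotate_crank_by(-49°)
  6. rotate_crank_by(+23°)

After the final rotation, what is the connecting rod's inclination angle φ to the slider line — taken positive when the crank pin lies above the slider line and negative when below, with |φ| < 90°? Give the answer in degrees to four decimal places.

-12.3453

set_geometry: r = 16 mm, L = 124 mm, e = 19 mm; θ ← 0°
rotate_crank_by(-6°): θ ← 0° -6° = -6°
rotate_crank_by(+51°): θ ← -6° +51° = 45°
rotate_crank_by(-47°): θ ← 45° -47° = -2°
rotate_crank_by(-49°): θ ← -2° -49° = -51°
rotate_crank_by(+23°): θ ← -51° +23° = -28°
crank pin P = (r cos θ, r sin θ) = (14.127161, -7.511545)
h = r sin θ − e = -7.511545 − 19 = -26.511545
sin φ = h / L = -26.511545 / 124 = -0.21380278
φ = arcsin(-0.21380278) = -12.345299°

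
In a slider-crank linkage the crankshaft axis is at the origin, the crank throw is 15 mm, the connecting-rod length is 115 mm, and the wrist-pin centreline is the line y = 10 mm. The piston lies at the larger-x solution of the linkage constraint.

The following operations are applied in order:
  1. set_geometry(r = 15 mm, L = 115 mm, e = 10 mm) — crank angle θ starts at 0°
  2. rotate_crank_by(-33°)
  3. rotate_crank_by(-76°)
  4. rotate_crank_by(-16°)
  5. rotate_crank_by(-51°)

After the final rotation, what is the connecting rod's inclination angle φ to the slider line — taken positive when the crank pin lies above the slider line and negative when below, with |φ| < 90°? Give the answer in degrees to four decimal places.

-5.5121

set_geometry: r = 15 mm, L = 115 mm, e = 10 mm; θ ← 0°
rotate_crank_by(-33°): θ ← 0° -33° = -33°
rotate_crank_by(-76°): θ ← -33° -76° = -109°
rotate_crank_by(-16°): θ ← -109° -16° = -125°
rotate_crank_by(-51°): θ ← -125° -51° = -176°
crank pin P = (r cos θ, r sin θ) = (-14.963461, -1.046347)
h = r sin θ − e = -1.046347 − 10 = -11.046347
sin φ = h / L = -11.046347 / 115 = -0.09605519
φ = arcsin(-0.09605519) = -5.512056°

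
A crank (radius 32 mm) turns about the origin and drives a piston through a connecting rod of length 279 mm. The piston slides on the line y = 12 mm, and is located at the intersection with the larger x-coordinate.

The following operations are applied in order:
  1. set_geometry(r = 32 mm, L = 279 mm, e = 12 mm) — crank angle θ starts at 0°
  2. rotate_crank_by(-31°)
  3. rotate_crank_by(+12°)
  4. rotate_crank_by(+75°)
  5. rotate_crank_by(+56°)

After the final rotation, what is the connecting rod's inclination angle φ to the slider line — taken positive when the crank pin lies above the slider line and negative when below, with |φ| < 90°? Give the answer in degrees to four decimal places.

set_geometry: r = 32 mm, L = 279 mm, e = 12 mm; θ ← 0°
rotate_crank_by(-31°): θ ← 0° -31° = -31°
rotate_crank_by(+12°): θ ← -31° +12° = -19°
rotate_crank_by(+75°): θ ← -19° +75° = 56°
rotate_crank_by(+56°): θ ← 56° +56° = 112°
crank pin P = (r cos θ, r sin θ) = (-11.987411, 29.669883)
h = r sin θ − e = 29.669883 − 12 = 17.669883
sin φ = h / L = 17.669883 / 279 = 0.06333292
φ = arcsin(0.06333292) = 3.631139°

3.6311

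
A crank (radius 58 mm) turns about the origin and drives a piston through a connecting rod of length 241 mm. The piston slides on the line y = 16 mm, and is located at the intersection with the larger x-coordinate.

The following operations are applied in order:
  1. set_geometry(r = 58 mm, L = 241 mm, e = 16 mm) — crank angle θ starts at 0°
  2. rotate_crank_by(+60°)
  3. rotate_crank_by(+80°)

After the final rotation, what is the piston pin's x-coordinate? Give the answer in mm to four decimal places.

195.6279

set_geometry: r = 58 mm, L = 241 mm, e = 16 mm; θ ← 0°
rotate_crank_by(+60°): θ ← 0° +60° = 60°
rotate_crank_by(+80°): θ ← 60° +80° = 140°
crank pin P = (r cos θ, r sin θ) = (-44.430578, 37.281681)
h = r sin θ − e = 37.281681 − 16 = 21.281681
x = r cos θ + √(L² − h²) = -44.430578 + √(58081.0 − 452.9100) = -44.430578 + 240.058514 = 195.627936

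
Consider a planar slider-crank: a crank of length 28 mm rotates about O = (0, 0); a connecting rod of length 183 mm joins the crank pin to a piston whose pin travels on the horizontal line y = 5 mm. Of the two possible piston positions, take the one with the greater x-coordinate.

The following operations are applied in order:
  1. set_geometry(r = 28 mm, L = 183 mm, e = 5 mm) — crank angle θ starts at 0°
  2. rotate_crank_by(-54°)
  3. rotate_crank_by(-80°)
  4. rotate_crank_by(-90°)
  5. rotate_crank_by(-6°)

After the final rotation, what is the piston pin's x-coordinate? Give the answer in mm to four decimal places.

set_geometry: r = 28 mm, L = 183 mm, e = 5 mm; θ ← 0°
rotate_crank_by(-54°): θ ← 0° -54° = -54°
rotate_crank_by(-80°): θ ← -54° -80° = -134°
rotate_crank_by(-90°): θ ← -134° -90° = -224°
rotate_crank_by(-6°): θ ← -224° -6° = -230°
crank pin P = (r cos θ, r sin θ) = (-17.998053, 21.449244)
h = r sin θ − e = 21.449244 − 5 = 16.449244
x = r cos θ + √(L² − h²) = -17.998053 + √(33489.0 − 270.5776) = -17.998053 + 182.259217 = 164.261164

164.2612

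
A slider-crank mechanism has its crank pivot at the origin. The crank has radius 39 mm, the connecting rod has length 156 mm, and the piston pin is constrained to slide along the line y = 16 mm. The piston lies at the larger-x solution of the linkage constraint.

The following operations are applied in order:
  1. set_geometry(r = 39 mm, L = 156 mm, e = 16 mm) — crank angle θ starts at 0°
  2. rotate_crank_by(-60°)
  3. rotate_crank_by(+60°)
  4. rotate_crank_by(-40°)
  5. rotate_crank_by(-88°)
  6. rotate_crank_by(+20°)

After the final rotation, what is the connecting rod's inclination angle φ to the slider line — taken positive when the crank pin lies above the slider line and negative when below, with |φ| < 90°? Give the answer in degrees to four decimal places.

-19.8969

set_geometry: r = 39 mm, L = 156 mm, e = 16 mm; θ ← 0°
rotate_crank_by(-60°): θ ← 0° -60° = -60°
rotate_crank_by(+60°): θ ← -60° +60° = 0°
rotate_crank_by(-40°): θ ← 0° -40° = -40°
rotate_crank_by(-88°): θ ← -40° -88° = -128°
rotate_crank_by(+20°): θ ← -128° +20° = -108°
crank pin P = (r cos θ, r sin θ) = (-12.051663, -37.091204)
h = r sin θ − e = -37.091204 − 16 = -53.091204
sin φ = h / L = -53.091204 / 156 = -0.34032823
φ = arcsin(-0.34032823) = -19.896873°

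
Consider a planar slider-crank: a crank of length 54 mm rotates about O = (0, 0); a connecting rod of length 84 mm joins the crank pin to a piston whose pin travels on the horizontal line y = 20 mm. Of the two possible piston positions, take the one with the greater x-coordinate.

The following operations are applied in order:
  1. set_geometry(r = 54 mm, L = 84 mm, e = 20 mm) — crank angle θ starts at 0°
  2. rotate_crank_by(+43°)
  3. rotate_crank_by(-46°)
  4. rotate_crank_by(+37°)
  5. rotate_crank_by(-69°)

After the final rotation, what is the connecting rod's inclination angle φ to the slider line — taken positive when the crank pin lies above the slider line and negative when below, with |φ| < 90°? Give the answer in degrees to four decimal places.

set_geometry: r = 54 mm, L = 84 mm, e = 20 mm; θ ← 0°
rotate_crank_by(+43°): θ ← 0° +43° = 43°
rotate_crank_by(-46°): θ ← 43° -46° = -3°
rotate_crank_by(+37°): θ ← -3° +37° = 34°
rotate_crank_by(-69°): θ ← 34° -69° = -35°
crank pin P = (r cos θ, r sin θ) = (44.234210, -30.973128)
h = r sin θ − e = -30.973128 − 20 = -50.973128
sin φ = h / L = -50.973128 / 84 = -0.60682295
φ = arcsin(-0.60682295) = -37.360134°

-37.3601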